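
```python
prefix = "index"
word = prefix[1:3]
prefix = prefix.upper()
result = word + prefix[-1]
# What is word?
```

Trace (tracking word):
prefix = 'index'  # -> prefix = 'index'
word = prefix[1:3]  # -> word = 'nd'
prefix = prefix.upper()  # -> prefix = 'INDEX'
result = word + prefix[-1]  # -> result = 'ndX'

Answer: 'nd'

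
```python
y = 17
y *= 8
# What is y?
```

Trace (tracking y):
y = 17  # -> y = 17
y *= 8  # -> y = 136

Answer: 136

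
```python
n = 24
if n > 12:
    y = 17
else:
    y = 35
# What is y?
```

Trace (tracking y):
n = 24  # -> n = 24
if n > 12:  # condition is True
    y = 17  # -> y = 17

Answer: 17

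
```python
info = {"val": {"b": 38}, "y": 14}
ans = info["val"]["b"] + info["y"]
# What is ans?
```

Trace (tracking ans):
info = {'val': {'b': 38}, 'y': 14}  # -> info = {'val': {'b': 38}, 'y': 14}
ans = info['val']['b'] + info['y']  # -> ans = 52

Answer: 52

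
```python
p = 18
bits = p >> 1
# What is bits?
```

Answer: 9

Derivation:
Trace (tracking bits):
p = 18  # -> p = 18
bits = p >> 1  # -> bits = 9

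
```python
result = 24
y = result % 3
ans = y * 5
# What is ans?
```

Answer: 0

Derivation:
Trace (tracking ans):
result = 24  # -> result = 24
y = result % 3  # -> y = 0
ans = y * 5  # -> ans = 0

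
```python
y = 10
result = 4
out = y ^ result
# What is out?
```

Trace (tracking out):
y = 10  # -> y = 10
result = 4  # -> result = 4
out = y ^ result  # -> out = 14

Answer: 14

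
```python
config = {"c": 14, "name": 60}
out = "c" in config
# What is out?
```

Trace (tracking out):
config = {'c': 14, 'name': 60}  # -> config = {'c': 14, 'name': 60}
out = 'c' in config  # -> out = True

Answer: True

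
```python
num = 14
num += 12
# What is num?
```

Trace (tracking num):
num = 14  # -> num = 14
num += 12  # -> num = 26

Answer: 26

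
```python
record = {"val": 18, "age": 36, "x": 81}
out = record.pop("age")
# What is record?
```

Answer: {'val': 18, 'x': 81}

Derivation:
Trace (tracking record):
record = {'val': 18, 'age': 36, 'x': 81}  # -> record = {'val': 18, 'age': 36, 'x': 81}
out = record.pop('age')  # -> out = 36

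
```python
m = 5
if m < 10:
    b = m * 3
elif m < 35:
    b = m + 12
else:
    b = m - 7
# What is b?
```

Answer: 15

Derivation:
Trace (tracking b):
m = 5  # -> m = 5
if m < 10:  # condition is True
    b = m * 3  # -> b = 15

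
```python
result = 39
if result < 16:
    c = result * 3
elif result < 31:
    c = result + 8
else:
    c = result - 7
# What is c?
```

Trace (tracking c):
result = 39  # -> result = 39
if result < 16:  # condition is False
elif result < 31:  # condition is False
else:
    c = result - 7  # -> c = 32

Answer: 32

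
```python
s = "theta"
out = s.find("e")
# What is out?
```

Trace (tracking out):
s = 'theta'  # -> s = 'theta'
out = s.find('e')  # -> out = 2

Answer: 2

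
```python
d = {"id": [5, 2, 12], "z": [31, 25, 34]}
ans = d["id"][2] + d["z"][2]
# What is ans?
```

Answer: 46

Derivation:
Trace (tracking ans):
d = {'id': [5, 2, 12], 'z': [31, 25, 34]}  # -> d = {'id': [5, 2, 12], 'z': [31, 25, 34]}
ans = d['id'][2] + d['z'][2]  # -> ans = 46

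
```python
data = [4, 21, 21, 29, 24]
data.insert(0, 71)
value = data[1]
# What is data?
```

Trace (tracking data):
data = [4, 21, 21, 29, 24]  # -> data = [4, 21, 21, 29, 24]
data.insert(0, 71)  # -> data = [71, 4, 21, 21, 29, 24]
value = data[1]  # -> value = 4

Answer: [71, 4, 21, 21, 29, 24]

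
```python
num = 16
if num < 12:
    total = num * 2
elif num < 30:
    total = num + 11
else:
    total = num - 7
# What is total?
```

Trace (tracking total):
num = 16  # -> num = 16
if num < 12:  # condition is False
elif num < 30:  # condition is True
    total = num + 11  # -> total = 27

Answer: 27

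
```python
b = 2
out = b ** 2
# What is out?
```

Trace (tracking out):
b = 2  # -> b = 2
out = b ** 2  # -> out = 4

Answer: 4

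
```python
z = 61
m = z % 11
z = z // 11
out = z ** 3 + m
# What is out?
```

Trace (tracking out):
z = 61  # -> z = 61
m = z % 11  # -> m = 6
z = z // 11  # -> z = 5
out = z ** 3 + m  # -> out = 131

Answer: 131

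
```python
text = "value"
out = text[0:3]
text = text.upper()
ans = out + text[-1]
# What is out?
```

Trace (tracking out):
text = 'value'  # -> text = 'value'
out = text[0:3]  # -> out = 'val'
text = text.upper()  # -> text = 'VALUE'
ans = out + text[-1]  # -> ans = 'valE'

Answer: 'val'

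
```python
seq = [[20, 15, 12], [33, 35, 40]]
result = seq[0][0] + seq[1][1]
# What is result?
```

Answer: 55

Derivation:
Trace (tracking result):
seq = [[20, 15, 12], [33, 35, 40]]  # -> seq = [[20, 15, 12], [33, 35, 40]]
result = seq[0][0] + seq[1][1]  # -> result = 55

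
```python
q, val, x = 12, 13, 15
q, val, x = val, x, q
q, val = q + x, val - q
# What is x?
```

Answer: 12

Derivation:
Trace (tracking x):
q, val, x = (12, 13, 15)  # -> q = 12, val = 13, x = 15
q, val, x = (val, x, q)  # -> q = 13, val = 15, x = 12
q, val = (q + x, val - q)  # -> q = 25, val = 2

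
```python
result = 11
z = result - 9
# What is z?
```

Trace (tracking z):
result = 11  # -> result = 11
z = result - 9  # -> z = 2

Answer: 2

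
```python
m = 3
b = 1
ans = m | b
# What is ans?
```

Answer: 3

Derivation:
Trace (tracking ans):
m = 3  # -> m = 3
b = 1  # -> b = 1
ans = m | b  # -> ans = 3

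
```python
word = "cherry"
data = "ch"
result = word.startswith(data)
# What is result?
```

Answer: True

Derivation:
Trace (tracking result):
word = 'cherry'  # -> word = 'cherry'
data = 'ch'  # -> data = 'ch'
result = word.startswith(data)  # -> result = True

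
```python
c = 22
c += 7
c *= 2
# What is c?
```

Answer: 58

Derivation:
Trace (tracking c):
c = 22  # -> c = 22
c += 7  # -> c = 29
c *= 2  # -> c = 58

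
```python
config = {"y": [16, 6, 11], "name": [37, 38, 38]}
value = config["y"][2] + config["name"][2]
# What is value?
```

Answer: 49

Derivation:
Trace (tracking value):
config = {'y': [16, 6, 11], 'name': [37, 38, 38]}  # -> config = {'y': [16, 6, 11], 'name': [37, 38, 38]}
value = config['y'][2] + config['name'][2]  # -> value = 49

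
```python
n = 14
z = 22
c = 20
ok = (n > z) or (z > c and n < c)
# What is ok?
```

Trace (tracking ok):
n = 14  # -> n = 14
z = 22  # -> z = 22
c = 20  # -> c = 20
ok = n > z or (z > c and n < c)  # -> ok = True

Answer: True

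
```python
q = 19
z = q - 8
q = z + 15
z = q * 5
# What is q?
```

Trace (tracking q):
q = 19  # -> q = 19
z = q - 8  # -> z = 11
q = z + 15  # -> q = 26
z = q * 5  # -> z = 130

Answer: 26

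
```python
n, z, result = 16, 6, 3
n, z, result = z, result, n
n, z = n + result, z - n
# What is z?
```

Answer: -3

Derivation:
Trace (tracking z):
n, z, result = (16, 6, 3)  # -> n = 16, z = 6, result = 3
n, z, result = (z, result, n)  # -> n = 6, z = 3, result = 16
n, z = (n + result, z - n)  # -> n = 22, z = -3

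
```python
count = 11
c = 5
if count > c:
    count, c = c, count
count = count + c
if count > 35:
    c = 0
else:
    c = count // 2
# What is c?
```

Trace (tracking c):
count = 11  # -> count = 11
c = 5  # -> c = 5
if count > c:  # condition is True
    count, c = (c, count)  # -> count = 5, c = 11
count = count + c  # -> count = 16
if count > 35:  # condition is False
else:
    c = count // 2  # -> c = 8

Answer: 8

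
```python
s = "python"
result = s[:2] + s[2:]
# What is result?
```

Trace (tracking result):
s = 'python'  # -> s = 'python'
result = s[:2] + s[2:]  # -> result = 'python'

Answer: 'python'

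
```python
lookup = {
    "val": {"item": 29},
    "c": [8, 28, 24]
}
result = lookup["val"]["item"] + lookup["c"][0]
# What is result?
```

Trace (tracking result):
lookup = {'val': {'item': 29}, 'c': [8, 28, 24]}  # -> lookup = {'val': {'item': 29}, 'c': [8, 28, 24]}
result = lookup['val']['item'] + lookup['c'][0]  # -> result = 37

Answer: 37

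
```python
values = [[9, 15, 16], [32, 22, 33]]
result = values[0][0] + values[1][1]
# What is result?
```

Trace (tracking result):
values = [[9, 15, 16], [32, 22, 33]]  # -> values = [[9, 15, 16], [32, 22, 33]]
result = values[0][0] + values[1][1]  # -> result = 31

Answer: 31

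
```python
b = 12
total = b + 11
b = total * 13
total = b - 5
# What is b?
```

Answer: 299

Derivation:
Trace (tracking b):
b = 12  # -> b = 12
total = b + 11  # -> total = 23
b = total * 13  # -> b = 299
total = b - 5  # -> total = 294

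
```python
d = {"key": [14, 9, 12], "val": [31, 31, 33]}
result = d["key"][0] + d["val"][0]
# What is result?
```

Trace (tracking result):
d = {'key': [14, 9, 12], 'val': [31, 31, 33]}  # -> d = {'key': [14, 9, 12], 'val': [31, 31, 33]}
result = d['key'][0] + d['val'][0]  # -> result = 45

Answer: 45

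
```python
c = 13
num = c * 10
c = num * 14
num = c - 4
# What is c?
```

Trace (tracking c):
c = 13  # -> c = 13
num = c * 10  # -> num = 130
c = num * 14  # -> c = 1820
num = c - 4  # -> num = 1816

Answer: 1820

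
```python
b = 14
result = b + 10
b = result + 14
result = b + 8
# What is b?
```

Answer: 38

Derivation:
Trace (tracking b):
b = 14  # -> b = 14
result = b + 10  # -> result = 24
b = result + 14  # -> b = 38
result = b + 8  # -> result = 46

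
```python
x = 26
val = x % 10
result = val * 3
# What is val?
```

Answer: 6

Derivation:
Trace (tracking val):
x = 26  # -> x = 26
val = x % 10  # -> val = 6
result = val * 3  # -> result = 18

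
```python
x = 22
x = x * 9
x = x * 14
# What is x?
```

Trace (tracking x):
x = 22  # -> x = 22
x = x * 9  # -> x = 198
x = x * 14  # -> x = 2772

Answer: 2772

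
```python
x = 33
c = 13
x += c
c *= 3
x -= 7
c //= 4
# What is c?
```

Trace (tracking c):
x = 33  # -> x = 33
c = 13  # -> c = 13
x += c  # -> x = 46
c *= 3  # -> c = 39
x -= 7  # -> x = 39
c //= 4  # -> c = 9

Answer: 9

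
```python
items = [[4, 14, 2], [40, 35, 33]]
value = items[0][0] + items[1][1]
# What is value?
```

Answer: 39

Derivation:
Trace (tracking value):
items = [[4, 14, 2], [40, 35, 33]]  # -> items = [[4, 14, 2], [40, 35, 33]]
value = items[0][0] + items[1][1]  # -> value = 39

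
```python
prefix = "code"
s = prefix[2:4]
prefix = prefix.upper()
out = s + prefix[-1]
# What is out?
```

Answer: 'deE'

Derivation:
Trace (tracking out):
prefix = 'code'  # -> prefix = 'code'
s = prefix[2:4]  # -> s = 'de'
prefix = prefix.upper()  # -> prefix = 'CODE'
out = s + prefix[-1]  # -> out = 'deE'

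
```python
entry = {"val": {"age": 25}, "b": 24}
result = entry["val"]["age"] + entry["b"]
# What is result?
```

Trace (tracking result):
entry = {'val': {'age': 25}, 'b': 24}  # -> entry = {'val': {'age': 25}, 'b': 24}
result = entry['val']['age'] + entry['b']  # -> result = 49

Answer: 49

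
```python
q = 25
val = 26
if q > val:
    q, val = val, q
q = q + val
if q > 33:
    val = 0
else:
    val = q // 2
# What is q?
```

Answer: 51

Derivation:
Trace (tracking q):
q = 25  # -> q = 25
val = 26  # -> val = 26
if q > val:  # condition is False
q = q + val  # -> q = 51
if q > 33:  # condition is True
    val = 0  # -> val = 0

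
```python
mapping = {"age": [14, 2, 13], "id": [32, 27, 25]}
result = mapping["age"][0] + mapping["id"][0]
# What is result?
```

Trace (tracking result):
mapping = {'age': [14, 2, 13], 'id': [32, 27, 25]}  # -> mapping = {'age': [14, 2, 13], 'id': [32, 27, 25]}
result = mapping['age'][0] + mapping['id'][0]  # -> result = 46

Answer: 46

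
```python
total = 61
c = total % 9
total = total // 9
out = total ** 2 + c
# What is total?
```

Answer: 6

Derivation:
Trace (tracking total):
total = 61  # -> total = 61
c = total % 9  # -> c = 7
total = total // 9  # -> total = 6
out = total ** 2 + c  # -> out = 43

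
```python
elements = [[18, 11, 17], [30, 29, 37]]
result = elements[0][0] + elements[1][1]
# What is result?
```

Answer: 47

Derivation:
Trace (tracking result):
elements = [[18, 11, 17], [30, 29, 37]]  # -> elements = [[18, 11, 17], [30, 29, 37]]
result = elements[0][0] + elements[1][1]  # -> result = 47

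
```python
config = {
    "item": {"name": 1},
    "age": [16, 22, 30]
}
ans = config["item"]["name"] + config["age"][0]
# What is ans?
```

Answer: 17

Derivation:
Trace (tracking ans):
config = {'item': {'name': 1}, 'age': [16, 22, 30]}  # -> config = {'item': {'name': 1}, 'age': [16, 22, 30]}
ans = config['item']['name'] + config['age'][0]  # -> ans = 17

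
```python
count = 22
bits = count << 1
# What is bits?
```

Trace (tracking bits):
count = 22  # -> count = 22
bits = count << 1  # -> bits = 44

Answer: 44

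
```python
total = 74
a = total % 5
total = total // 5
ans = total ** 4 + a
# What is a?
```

Answer: 4

Derivation:
Trace (tracking a):
total = 74  # -> total = 74
a = total % 5  # -> a = 4
total = total // 5  # -> total = 14
ans = total ** 4 + a  # -> ans = 38420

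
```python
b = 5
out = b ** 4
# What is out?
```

Answer: 625

Derivation:
Trace (tracking out):
b = 5  # -> b = 5
out = b ** 4  # -> out = 625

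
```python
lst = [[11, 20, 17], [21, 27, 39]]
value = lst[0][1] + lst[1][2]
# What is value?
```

Trace (tracking value):
lst = [[11, 20, 17], [21, 27, 39]]  # -> lst = [[11, 20, 17], [21, 27, 39]]
value = lst[0][1] + lst[1][2]  # -> value = 59

Answer: 59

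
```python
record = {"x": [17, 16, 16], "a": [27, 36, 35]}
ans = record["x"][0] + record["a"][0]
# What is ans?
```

Answer: 44

Derivation:
Trace (tracking ans):
record = {'x': [17, 16, 16], 'a': [27, 36, 35]}  # -> record = {'x': [17, 16, 16], 'a': [27, 36, 35]}
ans = record['x'][0] + record['a'][0]  # -> ans = 44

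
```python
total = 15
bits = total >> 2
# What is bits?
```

Trace (tracking bits):
total = 15  # -> total = 15
bits = total >> 2  # -> bits = 3

Answer: 3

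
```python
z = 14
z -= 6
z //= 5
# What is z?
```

Answer: 1

Derivation:
Trace (tracking z):
z = 14  # -> z = 14
z -= 6  # -> z = 8
z //= 5  # -> z = 1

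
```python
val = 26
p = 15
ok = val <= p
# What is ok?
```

Answer: False

Derivation:
Trace (tracking ok):
val = 26  # -> val = 26
p = 15  # -> p = 15
ok = val <= p  # -> ok = False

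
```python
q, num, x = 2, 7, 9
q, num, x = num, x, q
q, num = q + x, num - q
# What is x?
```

Trace (tracking x):
q, num, x = (2, 7, 9)  # -> q = 2, num = 7, x = 9
q, num, x = (num, x, q)  # -> q = 7, num = 9, x = 2
q, num = (q + x, num - q)  # -> q = 9, num = 2

Answer: 2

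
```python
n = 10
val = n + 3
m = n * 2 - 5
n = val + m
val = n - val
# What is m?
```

Trace (tracking m):
n = 10  # -> n = 10
val = n + 3  # -> val = 13
m = n * 2 - 5  # -> m = 15
n = val + m  # -> n = 28
val = n - val  # -> val = 15

Answer: 15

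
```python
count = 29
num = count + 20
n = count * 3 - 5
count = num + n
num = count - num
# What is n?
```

Trace (tracking n):
count = 29  # -> count = 29
num = count + 20  # -> num = 49
n = count * 3 - 5  # -> n = 82
count = num + n  # -> count = 131
num = count - num  # -> num = 82

Answer: 82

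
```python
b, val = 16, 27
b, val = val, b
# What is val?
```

Answer: 16

Derivation:
Trace (tracking val):
b, val = (16, 27)  # -> b = 16, val = 27
b, val = (val, b)  # -> b = 27, val = 16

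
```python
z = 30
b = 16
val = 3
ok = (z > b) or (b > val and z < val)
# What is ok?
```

Answer: True

Derivation:
Trace (tracking ok):
z = 30  # -> z = 30
b = 16  # -> b = 16
val = 3  # -> val = 3
ok = z > b or (b > val and z < val)  # -> ok = True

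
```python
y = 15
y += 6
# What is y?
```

Trace (tracking y):
y = 15  # -> y = 15
y += 6  # -> y = 21

Answer: 21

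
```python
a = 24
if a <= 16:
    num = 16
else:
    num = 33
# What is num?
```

Trace (tracking num):
a = 24  # -> a = 24
if a <= 16:  # condition is False
else:
    num = 33  # -> num = 33

Answer: 33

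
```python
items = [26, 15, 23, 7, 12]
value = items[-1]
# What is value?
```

Trace (tracking value):
items = [26, 15, 23, 7, 12]  # -> items = [26, 15, 23, 7, 12]
value = items[-1]  # -> value = 12

Answer: 12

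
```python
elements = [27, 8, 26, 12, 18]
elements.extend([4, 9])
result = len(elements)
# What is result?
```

Answer: 7

Derivation:
Trace (tracking result):
elements = [27, 8, 26, 12, 18]  # -> elements = [27, 8, 26, 12, 18]
elements.extend([4, 9])  # -> elements = [27, 8, 26, 12, 18, 4, 9]
result = len(elements)  # -> result = 7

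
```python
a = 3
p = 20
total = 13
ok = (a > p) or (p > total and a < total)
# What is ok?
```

Answer: True

Derivation:
Trace (tracking ok):
a = 3  # -> a = 3
p = 20  # -> p = 20
total = 13  # -> total = 13
ok = a > p or (p > total and a < total)  # -> ok = True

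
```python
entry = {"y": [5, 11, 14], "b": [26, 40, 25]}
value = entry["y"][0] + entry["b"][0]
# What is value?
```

Trace (tracking value):
entry = {'y': [5, 11, 14], 'b': [26, 40, 25]}  # -> entry = {'y': [5, 11, 14], 'b': [26, 40, 25]}
value = entry['y'][0] + entry['b'][0]  # -> value = 31

Answer: 31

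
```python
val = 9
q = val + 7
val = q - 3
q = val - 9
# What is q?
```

Trace (tracking q):
val = 9  # -> val = 9
q = val + 7  # -> q = 16
val = q - 3  # -> val = 13
q = val - 9  # -> q = 4

Answer: 4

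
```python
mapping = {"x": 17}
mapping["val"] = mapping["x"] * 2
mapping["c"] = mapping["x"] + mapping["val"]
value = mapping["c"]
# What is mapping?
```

Answer: {'x': 17, 'val': 34, 'c': 51}

Derivation:
Trace (tracking mapping):
mapping = {'x': 17}  # -> mapping = {'x': 17}
mapping['val'] = mapping['x'] * 2  # -> mapping = {'x': 17, 'val': 34}
mapping['c'] = mapping['x'] + mapping['val']  # -> mapping = {'x': 17, 'val': 34, 'c': 51}
value = mapping['c']  # -> value = 51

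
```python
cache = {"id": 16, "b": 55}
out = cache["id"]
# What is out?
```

Answer: 16

Derivation:
Trace (tracking out):
cache = {'id': 16, 'b': 55}  # -> cache = {'id': 16, 'b': 55}
out = cache['id']  # -> out = 16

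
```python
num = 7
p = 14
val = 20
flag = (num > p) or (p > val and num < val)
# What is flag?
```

Trace (tracking flag):
num = 7  # -> num = 7
p = 14  # -> p = 14
val = 20  # -> val = 20
flag = num > p or (p > val and num < val)  # -> flag = False

Answer: False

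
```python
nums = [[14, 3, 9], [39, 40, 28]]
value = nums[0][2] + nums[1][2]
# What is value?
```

Trace (tracking value):
nums = [[14, 3, 9], [39, 40, 28]]  # -> nums = [[14, 3, 9], [39, 40, 28]]
value = nums[0][2] + nums[1][2]  # -> value = 37

Answer: 37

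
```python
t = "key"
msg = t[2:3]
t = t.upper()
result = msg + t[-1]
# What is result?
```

Answer: 'yY'

Derivation:
Trace (tracking result):
t = 'key'  # -> t = 'key'
msg = t[2:3]  # -> msg = 'y'
t = t.upper()  # -> t = 'KEY'
result = msg + t[-1]  # -> result = 'yY'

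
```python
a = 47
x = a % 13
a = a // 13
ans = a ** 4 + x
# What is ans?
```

Answer: 89

Derivation:
Trace (tracking ans):
a = 47  # -> a = 47
x = a % 13  # -> x = 8
a = a // 13  # -> a = 3
ans = a ** 4 + x  # -> ans = 89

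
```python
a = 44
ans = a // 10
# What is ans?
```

Answer: 4

Derivation:
Trace (tracking ans):
a = 44  # -> a = 44
ans = a // 10  # -> ans = 4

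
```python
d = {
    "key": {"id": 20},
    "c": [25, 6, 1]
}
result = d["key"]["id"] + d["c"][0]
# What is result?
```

Answer: 45

Derivation:
Trace (tracking result):
d = {'key': {'id': 20}, 'c': [25, 6, 1]}  # -> d = {'key': {'id': 20}, 'c': [25, 6, 1]}
result = d['key']['id'] + d['c'][0]  # -> result = 45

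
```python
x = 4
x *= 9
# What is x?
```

Answer: 36

Derivation:
Trace (tracking x):
x = 4  # -> x = 4
x *= 9  # -> x = 36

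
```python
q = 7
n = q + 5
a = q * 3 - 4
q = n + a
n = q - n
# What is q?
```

Answer: 29

Derivation:
Trace (tracking q):
q = 7  # -> q = 7
n = q + 5  # -> n = 12
a = q * 3 - 4  # -> a = 17
q = n + a  # -> q = 29
n = q - n  # -> n = 17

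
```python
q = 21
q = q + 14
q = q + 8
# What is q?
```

Answer: 43

Derivation:
Trace (tracking q):
q = 21  # -> q = 21
q = q + 14  # -> q = 35
q = q + 8  # -> q = 43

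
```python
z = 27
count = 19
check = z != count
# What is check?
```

Answer: True

Derivation:
Trace (tracking check):
z = 27  # -> z = 27
count = 19  # -> count = 19
check = z != count  # -> check = True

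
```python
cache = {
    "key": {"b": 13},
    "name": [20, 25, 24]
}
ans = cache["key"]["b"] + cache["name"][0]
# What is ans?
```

Trace (tracking ans):
cache = {'key': {'b': 13}, 'name': [20, 25, 24]}  # -> cache = {'key': {'b': 13}, 'name': [20, 25, 24]}
ans = cache['key']['b'] + cache['name'][0]  # -> ans = 33

Answer: 33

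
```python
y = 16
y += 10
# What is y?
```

Answer: 26

Derivation:
Trace (tracking y):
y = 16  # -> y = 16
y += 10  # -> y = 26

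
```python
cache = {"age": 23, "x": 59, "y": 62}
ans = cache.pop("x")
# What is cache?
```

Trace (tracking cache):
cache = {'age': 23, 'x': 59, 'y': 62}  # -> cache = {'age': 23, 'x': 59, 'y': 62}
ans = cache.pop('x')  # -> ans = 59

Answer: {'age': 23, 'y': 62}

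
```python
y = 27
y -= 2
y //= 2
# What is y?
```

Answer: 12

Derivation:
Trace (tracking y):
y = 27  # -> y = 27
y -= 2  # -> y = 25
y //= 2  # -> y = 12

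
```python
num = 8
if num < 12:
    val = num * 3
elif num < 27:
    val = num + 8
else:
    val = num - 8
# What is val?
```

Trace (tracking val):
num = 8  # -> num = 8
if num < 12:  # condition is True
    val = num * 3  # -> val = 24

Answer: 24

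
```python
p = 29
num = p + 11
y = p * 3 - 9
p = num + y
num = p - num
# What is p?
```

Answer: 118

Derivation:
Trace (tracking p):
p = 29  # -> p = 29
num = p + 11  # -> num = 40
y = p * 3 - 9  # -> y = 78
p = num + y  # -> p = 118
num = p - num  # -> num = 78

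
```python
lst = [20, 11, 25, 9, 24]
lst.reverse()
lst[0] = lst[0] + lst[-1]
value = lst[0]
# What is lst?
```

Trace (tracking lst):
lst = [20, 11, 25, 9, 24]  # -> lst = [20, 11, 25, 9, 24]
lst.reverse()  # -> lst = [24, 9, 25, 11, 20]
lst[0] = lst[0] + lst[-1]  # -> lst = [44, 9, 25, 11, 20]
value = lst[0]  # -> value = 44

Answer: [44, 9, 25, 11, 20]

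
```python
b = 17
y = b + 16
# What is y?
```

Trace (tracking y):
b = 17  # -> b = 17
y = b + 16  # -> y = 33

Answer: 33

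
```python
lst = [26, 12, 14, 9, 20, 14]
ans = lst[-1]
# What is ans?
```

Answer: 14

Derivation:
Trace (tracking ans):
lst = [26, 12, 14, 9, 20, 14]  # -> lst = [26, 12, 14, 9, 20, 14]
ans = lst[-1]  # -> ans = 14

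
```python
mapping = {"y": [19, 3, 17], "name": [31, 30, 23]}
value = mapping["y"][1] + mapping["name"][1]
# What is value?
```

Trace (tracking value):
mapping = {'y': [19, 3, 17], 'name': [31, 30, 23]}  # -> mapping = {'y': [19, 3, 17], 'name': [31, 30, 23]}
value = mapping['y'][1] + mapping['name'][1]  # -> value = 33

Answer: 33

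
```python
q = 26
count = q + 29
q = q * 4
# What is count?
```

Answer: 55

Derivation:
Trace (tracking count):
q = 26  # -> q = 26
count = q + 29  # -> count = 55
q = q * 4  # -> q = 104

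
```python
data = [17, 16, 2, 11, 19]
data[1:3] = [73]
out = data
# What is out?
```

Answer: [17, 73, 11, 19]

Derivation:
Trace (tracking out):
data = [17, 16, 2, 11, 19]  # -> data = [17, 16, 2, 11, 19]
data[1:3] = [73]  # -> data = [17, 73, 11, 19]
out = data  # -> out = [17, 73, 11, 19]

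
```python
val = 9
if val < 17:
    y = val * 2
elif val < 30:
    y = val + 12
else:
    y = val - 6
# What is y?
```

Trace (tracking y):
val = 9  # -> val = 9
if val < 17:  # condition is True
    y = val * 2  # -> y = 18

Answer: 18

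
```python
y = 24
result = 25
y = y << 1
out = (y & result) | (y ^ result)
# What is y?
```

Answer: 48

Derivation:
Trace (tracking y):
y = 24  # -> y = 24
result = 25  # -> result = 25
y = y << 1  # -> y = 48
out = y & result | y ^ result  # -> out = 57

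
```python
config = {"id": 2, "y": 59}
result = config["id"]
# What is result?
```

Answer: 2

Derivation:
Trace (tracking result):
config = {'id': 2, 'y': 59}  # -> config = {'id': 2, 'y': 59}
result = config['id']  # -> result = 2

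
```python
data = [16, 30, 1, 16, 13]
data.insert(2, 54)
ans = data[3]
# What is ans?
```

Trace (tracking ans):
data = [16, 30, 1, 16, 13]  # -> data = [16, 30, 1, 16, 13]
data.insert(2, 54)  # -> data = [16, 30, 54, 1, 16, 13]
ans = data[3]  # -> ans = 1

Answer: 1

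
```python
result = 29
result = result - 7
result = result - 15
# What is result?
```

Trace (tracking result):
result = 29  # -> result = 29
result = result - 7  # -> result = 22
result = result - 15  # -> result = 7

Answer: 7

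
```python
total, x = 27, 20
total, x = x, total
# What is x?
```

Trace (tracking x):
total, x = (27, 20)  # -> total = 27, x = 20
total, x = (x, total)  # -> total = 20, x = 27

Answer: 27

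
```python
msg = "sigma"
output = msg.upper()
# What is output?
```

Trace (tracking output):
msg = 'sigma'  # -> msg = 'sigma'
output = msg.upper()  # -> output = 'SIGMA'

Answer: 'SIGMA'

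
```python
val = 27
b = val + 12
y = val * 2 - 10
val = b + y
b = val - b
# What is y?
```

Answer: 44

Derivation:
Trace (tracking y):
val = 27  # -> val = 27
b = val + 12  # -> b = 39
y = val * 2 - 10  # -> y = 44
val = b + y  # -> val = 83
b = val - b  # -> b = 44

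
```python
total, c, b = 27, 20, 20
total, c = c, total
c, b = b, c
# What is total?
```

Answer: 20

Derivation:
Trace (tracking total):
total, c, b = (27, 20, 20)  # -> total = 27, c = 20, b = 20
total, c = (c, total)  # -> total = 20, c = 27
c, b = (b, c)  # -> c = 20, b = 27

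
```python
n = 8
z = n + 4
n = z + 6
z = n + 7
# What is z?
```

Trace (tracking z):
n = 8  # -> n = 8
z = n + 4  # -> z = 12
n = z + 6  # -> n = 18
z = n + 7  # -> z = 25

Answer: 25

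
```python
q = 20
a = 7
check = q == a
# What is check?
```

Trace (tracking check):
q = 20  # -> q = 20
a = 7  # -> a = 7
check = q == a  # -> check = False

Answer: False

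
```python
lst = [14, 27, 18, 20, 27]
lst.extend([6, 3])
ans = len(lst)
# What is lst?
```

Answer: [14, 27, 18, 20, 27, 6, 3]

Derivation:
Trace (tracking lst):
lst = [14, 27, 18, 20, 27]  # -> lst = [14, 27, 18, 20, 27]
lst.extend([6, 3])  # -> lst = [14, 27, 18, 20, 27, 6, 3]
ans = len(lst)  # -> ans = 7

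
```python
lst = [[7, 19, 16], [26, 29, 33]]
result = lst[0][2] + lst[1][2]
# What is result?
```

Trace (tracking result):
lst = [[7, 19, 16], [26, 29, 33]]  # -> lst = [[7, 19, 16], [26, 29, 33]]
result = lst[0][2] + lst[1][2]  # -> result = 49

Answer: 49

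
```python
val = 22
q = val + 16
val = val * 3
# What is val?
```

Trace (tracking val):
val = 22  # -> val = 22
q = val + 16  # -> q = 38
val = val * 3  # -> val = 66

Answer: 66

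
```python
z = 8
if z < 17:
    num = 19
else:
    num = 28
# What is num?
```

Answer: 19

Derivation:
Trace (tracking num):
z = 8  # -> z = 8
if z < 17:  # condition is True
    num = 19  # -> num = 19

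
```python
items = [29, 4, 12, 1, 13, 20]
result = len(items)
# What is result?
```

Answer: 6

Derivation:
Trace (tracking result):
items = [29, 4, 12, 1, 13, 20]  # -> items = [29, 4, 12, 1, 13, 20]
result = len(items)  # -> result = 6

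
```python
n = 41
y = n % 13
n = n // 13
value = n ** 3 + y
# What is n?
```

Answer: 3

Derivation:
Trace (tracking n):
n = 41  # -> n = 41
y = n % 13  # -> y = 2
n = n // 13  # -> n = 3
value = n ** 3 + y  # -> value = 29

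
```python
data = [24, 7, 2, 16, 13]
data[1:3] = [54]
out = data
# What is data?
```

Answer: [24, 54, 16, 13]

Derivation:
Trace (tracking data):
data = [24, 7, 2, 16, 13]  # -> data = [24, 7, 2, 16, 13]
data[1:3] = [54]  # -> data = [24, 54, 16, 13]
out = data  # -> out = [24, 54, 16, 13]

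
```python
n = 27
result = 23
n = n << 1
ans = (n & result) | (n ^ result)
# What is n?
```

Answer: 54

Derivation:
Trace (tracking n):
n = 27  # -> n = 27
result = 23  # -> result = 23
n = n << 1  # -> n = 54
ans = n & result | n ^ result  # -> ans = 55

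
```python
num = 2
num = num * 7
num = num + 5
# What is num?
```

Trace (tracking num):
num = 2  # -> num = 2
num = num * 7  # -> num = 14
num = num + 5  # -> num = 19

Answer: 19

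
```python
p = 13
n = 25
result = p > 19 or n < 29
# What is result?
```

Answer: True

Derivation:
Trace (tracking result):
p = 13  # -> p = 13
n = 25  # -> n = 25
result = p > 19 or n < 29  # -> result = True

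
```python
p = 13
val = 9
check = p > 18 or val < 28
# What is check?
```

Trace (tracking check):
p = 13  # -> p = 13
val = 9  # -> val = 9
check = p > 18 or val < 28  # -> check = True

Answer: True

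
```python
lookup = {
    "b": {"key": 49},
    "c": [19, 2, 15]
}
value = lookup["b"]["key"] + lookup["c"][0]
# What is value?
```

Answer: 68

Derivation:
Trace (tracking value):
lookup = {'b': {'key': 49}, 'c': [19, 2, 15]}  # -> lookup = {'b': {'key': 49}, 'c': [19, 2, 15]}
value = lookup['b']['key'] + lookup['c'][0]  # -> value = 68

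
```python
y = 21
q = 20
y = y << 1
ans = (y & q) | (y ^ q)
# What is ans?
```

Answer: 62

Derivation:
Trace (tracking ans):
y = 21  # -> y = 21
q = 20  # -> q = 20
y = y << 1  # -> y = 42
ans = y & q | y ^ q  # -> ans = 62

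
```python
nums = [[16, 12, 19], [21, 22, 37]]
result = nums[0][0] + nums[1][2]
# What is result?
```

Trace (tracking result):
nums = [[16, 12, 19], [21, 22, 37]]  # -> nums = [[16, 12, 19], [21, 22, 37]]
result = nums[0][0] + nums[1][2]  # -> result = 53

Answer: 53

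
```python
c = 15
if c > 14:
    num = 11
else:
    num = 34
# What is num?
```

Trace (tracking num):
c = 15  # -> c = 15
if c > 14:  # condition is True
    num = 11  # -> num = 11

Answer: 11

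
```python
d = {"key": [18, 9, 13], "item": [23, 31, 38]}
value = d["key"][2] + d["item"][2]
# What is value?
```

Answer: 51

Derivation:
Trace (tracking value):
d = {'key': [18, 9, 13], 'item': [23, 31, 38]}  # -> d = {'key': [18, 9, 13], 'item': [23, 31, 38]}
value = d['key'][2] + d['item'][2]  # -> value = 51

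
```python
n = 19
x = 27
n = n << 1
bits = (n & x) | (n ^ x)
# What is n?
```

Trace (tracking n):
n = 19  # -> n = 19
x = 27  # -> x = 27
n = n << 1  # -> n = 38
bits = n & x | n ^ x  # -> bits = 63

Answer: 38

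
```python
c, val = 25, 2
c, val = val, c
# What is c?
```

Answer: 2

Derivation:
Trace (tracking c):
c, val = (25, 2)  # -> c = 25, val = 2
c, val = (val, c)  # -> c = 2, val = 25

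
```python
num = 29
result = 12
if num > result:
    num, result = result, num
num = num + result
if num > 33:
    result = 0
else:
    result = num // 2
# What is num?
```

Answer: 41

Derivation:
Trace (tracking num):
num = 29  # -> num = 29
result = 12  # -> result = 12
if num > result:  # condition is True
    num, result = (result, num)  # -> num = 12, result = 29
num = num + result  # -> num = 41
if num > 33:  # condition is True
    result = 0  # -> result = 0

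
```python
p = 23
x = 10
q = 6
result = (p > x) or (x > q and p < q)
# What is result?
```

Trace (tracking result):
p = 23  # -> p = 23
x = 10  # -> x = 10
q = 6  # -> q = 6
result = p > x or (x > q and p < q)  # -> result = True

Answer: True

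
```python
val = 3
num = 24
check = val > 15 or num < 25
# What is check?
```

Trace (tracking check):
val = 3  # -> val = 3
num = 24  # -> num = 24
check = val > 15 or num < 25  # -> check = True

Answer: True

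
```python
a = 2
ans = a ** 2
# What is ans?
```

Answer: 4

Derivation:
Trace (tracking ans):
a = 2  # -> a = 2
ans = a ** 2  # -> ans = 4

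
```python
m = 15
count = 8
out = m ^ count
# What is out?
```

Trace (tracking out):
m = 15  # -> m = 15
count = 8  # -> count = 8
out = m ^ count  # -> out = 7

Answer: 7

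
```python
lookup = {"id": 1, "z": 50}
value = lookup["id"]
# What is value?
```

Answer: 1

Derivation:
Trace (tracking value):
lookup = {'id': 1, 'z': 50}  # -> lookup = {'id': 1, 'z': 50}
value = lookup['id']  # -> value = 1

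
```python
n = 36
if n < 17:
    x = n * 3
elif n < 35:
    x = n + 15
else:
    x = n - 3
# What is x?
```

Answer: 33

Derivation:
Trace (tracking x):
n = 36  # -> n = 36
if n < 17:  # condition is False
elif n < 35:  # condition is False
else:
    x = n - 3  # -> x = 33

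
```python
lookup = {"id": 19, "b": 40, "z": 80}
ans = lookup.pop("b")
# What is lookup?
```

Answer: {'id': 19, 'z': 80}

Derivation:
Trace (tracking lookup):
lookup = {'id': 19, 'b': 40, 'z': 80}  # -> lookup = {'id': 19, 'b': 40, 'z': 80}
ans = lookup.pop('b')  # -> ans = 40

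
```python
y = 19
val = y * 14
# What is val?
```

Trace (tracking val):
y = 19  # -> y = 19
val = y * 14  # -> val = 266

Answer: 266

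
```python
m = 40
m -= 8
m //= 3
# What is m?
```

Trace (tracking m):
m = 40  # -> m = 40
m -= 8  # -> m = 32
m //= 3  # -> m = 10

Answer: 10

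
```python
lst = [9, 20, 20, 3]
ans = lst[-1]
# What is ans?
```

Answer: 3

Derivation:
Trace (tracking ans):
lst = [9, 20, 20, 3]  # -> lst = [9, 20, 20, 3]
ans = lst[-1]  # -> ans = 3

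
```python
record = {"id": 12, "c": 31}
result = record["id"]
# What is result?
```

Answer: 12

Derivation:
Trace (tracking result):
record = {'id': 12, 'c': 31}  # -> record = {'id': 12, 'c': 31}
result = record['id']  # -> result = 12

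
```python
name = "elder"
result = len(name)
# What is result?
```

Trace (tracking result):
name = 'elder'  # -> name = 'elder'
result = len(name)  # -> result = 5

Answer: 5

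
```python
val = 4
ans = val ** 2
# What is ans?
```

Answer: 16

Derivation:
Trace (tracking ans):
val = 4  # -> val = 4
ans = val ** 2  # -> ans = 16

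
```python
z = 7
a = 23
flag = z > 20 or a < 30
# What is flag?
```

Answer: True

Derivation:
Trace (tracking flag):
z = 7  # -> z = 7
a = 23  # -> a = 23
flag = z > 20 or a < 30  # -> flag = True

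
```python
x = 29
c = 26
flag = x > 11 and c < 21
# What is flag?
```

Trace (tracking flag):
x = 29  # -> x = 29
c = 26  # -> c = 26
flag = x > 11 and c < 21  # -> flag = False

Answer: False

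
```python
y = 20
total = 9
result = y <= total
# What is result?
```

Trace (tracking result):
y = 20  # -> y = 20
total = 9  # -> total = 9
result = y <= total  # -> result = False

Answer: False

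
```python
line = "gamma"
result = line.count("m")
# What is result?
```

Answer: 2

Derivation:
Trace (tracking result):
line = 'gamma'  # -> line = 'gamma'
result = line.count('m')  # -> result = 2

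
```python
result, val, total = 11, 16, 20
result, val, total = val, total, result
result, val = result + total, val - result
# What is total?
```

Trace (tracking total):
result, val, total = (11, 16, 20)  # -> result = 11, val = 16, total = 20
result, val, total = (val, total, result)  # -> result = 16, val = 20, total = 11
result, val = (result + total, val - result)  # -> result = 27, val = 4

Answer: 11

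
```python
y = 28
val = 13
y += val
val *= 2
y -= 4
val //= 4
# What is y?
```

Trace (tracking y):
y = 28  # -> y = 28
val = 13  # -> val = 13
y += val  # -> y = 41
val *= 2  # -> val = 26
y -= 4  # -> y = 37
val //= 4  # -> val = 6

Answer: 37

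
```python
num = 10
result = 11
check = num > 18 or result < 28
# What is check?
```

Answer: True

Derivation:
Trace (tracking check):
num = 10  # -> num = 10
result = 11  # -> result = 11
check = num > 18 or result < 28  # -> check = True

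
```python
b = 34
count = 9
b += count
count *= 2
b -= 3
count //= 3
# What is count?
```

Answer: 6

Derivation:
Trace (tracking count):
b = 34  # -> b = 34
count = 9  # -> count = 9
b += count  # -> b = 43
count *= 2  # -> count = 18
b -= 3  # -> b = 40
count //= 3  # -> count = 6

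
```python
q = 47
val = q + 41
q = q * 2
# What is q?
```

Answer: 94

Derivation:
Trace (tracking q):
q = 47  # -> q = 47
val = q + 41  # -> val = 88
q = q * 2  # -> q = 94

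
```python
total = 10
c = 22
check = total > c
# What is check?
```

Trace (tracking check):
total = 10  # -> total = 10
c = 22  # -> c = 22
check = total > c  # -> check = False

Answer: False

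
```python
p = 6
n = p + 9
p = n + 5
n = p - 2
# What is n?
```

Trace (tracking n):
p = 6  # -> p = 6
n = p + 9  # -> n = 15
p = n + 5  # -> p = 20
n = p - 2  # -> n = 18

Answer: 18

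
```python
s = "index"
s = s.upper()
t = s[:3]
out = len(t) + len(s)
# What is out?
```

Answer: 8

Derivation:
Trace (tracking out):
s = 'index'  # -> s = 'index'
s = s.upper()  # -> s = 'INDEX'
t = s[:3]  # -> t = 'IND'
out = len(t) + len(s)  # -> out = 8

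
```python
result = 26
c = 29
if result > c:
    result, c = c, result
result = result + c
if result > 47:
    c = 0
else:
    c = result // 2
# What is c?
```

Trace (tracking c):
result = 26  # -> result = 26
c = 29  # -> c = 29
if result > c:  # condition is False
result = result + c  # -> result = 55
if result > 47:  # condition is True
    c = 0  # -> c = 0

Answer: 0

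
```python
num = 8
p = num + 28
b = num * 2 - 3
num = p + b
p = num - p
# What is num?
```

Trace (tracking num):
num = 8  # -> num = 8
p = num + 28  # -> p = 36
b = num * 2 - 3  # -> b = 13
num = p + b  # -> num = 49
p = num - p  # -> p = 13

Answer: 49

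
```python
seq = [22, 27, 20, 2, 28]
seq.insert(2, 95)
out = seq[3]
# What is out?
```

Trace (tracking out):
seq = [22, 27, 20, 2, 28]  # -> seq = [22, 27, 20, 2, 28]
seq.insert(2, 95)  # -> seq = [22, 27, 95, 20, 2, 28]
out = seq[3]  # -> out = 20

Answer: 20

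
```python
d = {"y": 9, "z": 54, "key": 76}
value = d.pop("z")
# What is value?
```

Answer: 54

Derivation:
Trace (tracking value):
d = {'y': 9, 'z': 54, 'key': 76}  # -> d = {'y': 9, 'z': 54, 'key': 76}
value = d.pop('z')  # -> value = 54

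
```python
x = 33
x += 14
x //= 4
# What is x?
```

Answer: 11

Derivation:
Trace (tracking x):
x = 33  # -> x = 33
x += 14  # -> x = 47
x //= 4  # -> x = 11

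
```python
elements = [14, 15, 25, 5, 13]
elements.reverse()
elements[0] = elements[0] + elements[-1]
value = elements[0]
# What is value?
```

Answer: 27

Derivation:
Trace (tracking value):
elements = [14, 15, 25, 5, 13]  # -> elements = [14, 15, 25, 5, 13]
elements.reverse()  # -> elements = [13, 5, 25, 15, 14]
elements[0] = elements[0] + elements[-1]  # -> elements = [27, 5, 25, 15, 14]
value = elements[0]  # -> value = 27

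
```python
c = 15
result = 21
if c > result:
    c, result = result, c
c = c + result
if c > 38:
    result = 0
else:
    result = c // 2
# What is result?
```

Answer: 18

Derivation:
Trace (tracking result):
c = 15  # -> c = 15
result = 21  # -> result = 21
if c > result:  # condition is False
c = c + result  # -> c = 36
if c > 38:  # condition is False
else:
    result = c // 2  # -> result = 18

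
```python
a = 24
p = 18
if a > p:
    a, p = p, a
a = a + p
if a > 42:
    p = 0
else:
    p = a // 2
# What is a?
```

Trace (tracking a):
a = 24  # -> a = 24
p = 18  # -> p = 18
if a > p:  # condition is True
    a, p = (p, a)  # -> a = 18, p = 24
a = a + p  # -> a = 42
if a > 42:  # condition is False
else:
    p = a // 2  # -> p = 21

Answer: 42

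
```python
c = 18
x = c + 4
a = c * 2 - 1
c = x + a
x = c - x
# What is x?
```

Answer: 35

Derivation:
Trace (tracking x):
c = 18  # -> c = 18
x = c + 4  # -> x = 22
a = c * 2 - 1  # -> a = 35
c = x + a  # -> c = 57
x = c - x  # -> x = 35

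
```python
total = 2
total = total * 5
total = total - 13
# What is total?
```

Trace (tracking total):
total = 2  # -> total = 2
total = total * 5  # -> total = 10
total = total - 13  # -> total = -3

Answer: -3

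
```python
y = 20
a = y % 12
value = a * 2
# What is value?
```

Trace (tracking value):
y = 20  # -> y = 20
a = y % 12  # -> a = 8
value = a * 2  # -> value = 16

Answer: 16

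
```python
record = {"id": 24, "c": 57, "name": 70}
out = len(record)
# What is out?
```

Answer: 3

Derivation:
Trace (tracking out):
record = {'id': 24, 'c': 57, 'name': 70}  # -> record = {'id': 24, 'c': 57, 'name': 70}
out = len(record)  # -> out = 3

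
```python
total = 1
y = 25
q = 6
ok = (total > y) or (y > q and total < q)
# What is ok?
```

Answer: True

Derivation:
Trace (tracking ok):
total = 1  # -> total = 1
y = 25  # -> y = 25
q = 6  # -> q = 6
ok = total > y or (y > q and total < q)  # -> ok = True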